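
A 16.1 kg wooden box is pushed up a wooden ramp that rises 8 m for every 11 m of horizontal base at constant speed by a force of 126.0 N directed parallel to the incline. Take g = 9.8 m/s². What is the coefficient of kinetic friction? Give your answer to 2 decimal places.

0.26

At constant speed ΣF = 0 along the incline. The applied 126.0 N acts up the slope; the weight component mg sin 36.03° = 92.802 N and kinetic friction μN both act down the slope.
So 126.0 = 92.802 + μ × 127.602, giving μ = (126.0 − 92.802) / 127.602 = 0.2602.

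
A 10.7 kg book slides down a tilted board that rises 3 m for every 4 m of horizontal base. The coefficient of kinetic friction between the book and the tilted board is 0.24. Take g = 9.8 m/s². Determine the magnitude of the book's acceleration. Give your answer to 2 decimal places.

4.00 m/s²

Resolving the weight along the incline: the component pulling the book down the slope is mg sin 36.87° = 10.7 × 9.8 × 0.6000 = 62.916 N, and the normal force is N = mg cos 36.87° = 10.7 × 9.8 × 0.8000 = 83.888 N.
Kinetic friction acts up the slope with magnitude f = μN = 0.24 × 83.888 = 20.133 N.
Net force along the incline is 62.916 − 20.133 = 42.783 N, so a = 42.783 / 10.7 = 3.9984 m/s².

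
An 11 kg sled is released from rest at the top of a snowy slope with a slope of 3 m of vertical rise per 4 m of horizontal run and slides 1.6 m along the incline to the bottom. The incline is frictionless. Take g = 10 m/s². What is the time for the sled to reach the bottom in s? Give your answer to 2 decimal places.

0.73 s

The weight component along the incline is mg sin 36.87° = 66.000 N and the normal force is N = mg cos 36.87° = 88.000 N.
With no friction, a = g sin 36.87° = 6.0000 m/s².
Starting from rest, L = ½at², so t = √(2L/a) = √(2 × 1.6 / 6.0000) = 0.7303 s.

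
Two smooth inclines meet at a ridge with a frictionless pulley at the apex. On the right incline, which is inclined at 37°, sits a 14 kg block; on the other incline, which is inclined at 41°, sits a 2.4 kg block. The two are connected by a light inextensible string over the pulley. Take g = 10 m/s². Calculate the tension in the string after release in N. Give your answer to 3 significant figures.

25.8 N

Resolve each weight along its own incline: the 14 kg mass has component 14 × 10 × sin 37° = 84.254 N down its slope, and the 2.4 kg mass has 2.4 × 10 × sin 41° = 15.745 N down its slope.
The 14 kg side's 84.254 N exceeds the other side's 15.745 N, so that mass slides down and the 2.4 kg mass slides up. Taking that direction as positive, Newton's second law for the whole system gives 84.254 − 15.745 = (14 + 2.4) a, so a = 68.509 / 16.4 = 4.1774 m/s².
For the 2.4 kg mass (up-slope positive): T − 15.745 = 2.4 × 4.1774, so T = 25.771 N.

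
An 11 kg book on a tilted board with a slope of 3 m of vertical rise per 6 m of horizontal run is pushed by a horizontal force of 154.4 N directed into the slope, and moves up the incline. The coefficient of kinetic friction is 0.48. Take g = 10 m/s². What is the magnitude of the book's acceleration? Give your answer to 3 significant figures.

0.776 m/s²

The horizontal push has components F cos 26.57° = 154.4 × 0.8944 = 138.095 N up the incline and F sin 26.57° = 154.4 × 0.4472 = 69.048 N pressing into the surface.
The normal force is therefore N = mg cos 26.57° + F sin 26.57° = 98.384 + 69.048 = 167.432 N, and kinetic friction down the slope is μN = 0.48 × 167.432 = 80.367 N.
Along the incline: F cos 26.57° − mg sin 26.57° − μN = ma, so 138.095 − 49.192 − 80.367 = 11 a, giving a = 0.7760 m/s².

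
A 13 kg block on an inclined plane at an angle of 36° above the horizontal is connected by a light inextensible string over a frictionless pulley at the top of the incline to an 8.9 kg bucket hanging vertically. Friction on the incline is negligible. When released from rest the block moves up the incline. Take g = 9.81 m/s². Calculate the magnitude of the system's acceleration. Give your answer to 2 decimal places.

For the block on the incline: the weight component along the slope is m₁g sin 36° = 13 × 9.81 × 0.5878 = 74.962 N and the normal force is N = m₁g cos 36° = 103.174 N.
Newton's second law for the block (up-slope positive): T − 74.962 = 13 a. For the hanging bucket (downward positive): 8.9 × 9.81 − T = 8.9 a.
Adding the two equations eliminates T: 12.347 = 21.9 a, so a = 0.5638 m/s².

0.56 m/s²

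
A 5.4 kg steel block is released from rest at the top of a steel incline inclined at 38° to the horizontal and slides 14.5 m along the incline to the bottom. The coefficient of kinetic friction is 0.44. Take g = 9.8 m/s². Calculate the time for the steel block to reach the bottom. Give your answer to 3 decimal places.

3.317 s

The weight component along the incline is mg sin 38° = 32.581 N and the normal force is N = mg cos 38° = 41.702 N.
Friction up the slope is f = μN = 0.44 × 41.702 = 18.349 N, so the net downslope force is 32.581 − 18.349 = 14.232 N and a = 14.232 / 5.4 = 2.6356 m/s².
Starting from rest, L = ½at², so t = √(2L/a) = √(2 × 14.5 / 2.6356) = 3.3171 s.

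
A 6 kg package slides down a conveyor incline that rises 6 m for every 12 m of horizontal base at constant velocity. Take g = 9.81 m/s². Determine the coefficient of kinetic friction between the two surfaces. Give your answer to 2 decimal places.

0.50

At constant velocity the net force along the incline is zero: mg sin 26.57° = μ mg cos 26.57°.
So μ = tan 26.57° = 0.4472 / 0.8944 = 0.5000.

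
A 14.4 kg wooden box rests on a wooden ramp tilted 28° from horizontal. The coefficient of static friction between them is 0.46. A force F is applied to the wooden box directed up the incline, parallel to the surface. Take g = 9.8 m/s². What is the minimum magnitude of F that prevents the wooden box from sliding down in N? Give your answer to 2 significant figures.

8.9 N

The normal force is N = mg cos 28° = 124.602 N. With F at its minimum the wooden box is on the verge of sliding down, so static friction is at its maximum μ_s N = 0.46 × 124.602 = 57.317 N and acts up the slope.
Equilibrium along the incline: F + μ_s N = mg sin 28°, so F = 66.252 − 57.317 = 8.935 N.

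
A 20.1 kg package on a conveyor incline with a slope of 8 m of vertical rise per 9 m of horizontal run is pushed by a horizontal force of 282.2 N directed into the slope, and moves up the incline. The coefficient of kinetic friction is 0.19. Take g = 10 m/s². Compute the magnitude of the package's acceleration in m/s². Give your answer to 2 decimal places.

The horizontal push has components F cos 41.63° = 282.2 × 0.7474 = 210.916 N up the incline and F sin 41.63° = 282.2 × 0.6644 = 187.494 N pressing into the surface.
The normal force is therefore N = mg cos 41.63° + F sin 41.63° = 150.227 + 187.494 = 337.721 N, and kinetic friction down the slope is μN = 0.19 × 337.721 = 64.167 N.
Along the incline: F cos 41.63° − mg sin 41.63° − μN = ma, so 210.916 − 133.544 − 64.167 = 20.1 a, giving a = 0.6570 m/s².

0.66 m/s²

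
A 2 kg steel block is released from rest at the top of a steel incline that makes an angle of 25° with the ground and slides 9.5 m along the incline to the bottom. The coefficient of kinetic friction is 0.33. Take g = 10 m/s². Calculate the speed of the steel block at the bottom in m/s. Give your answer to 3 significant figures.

4.84 m/s

The weight component along the incline is mg sin 25° = 8.452 N and the normal force is N = mg cos 25° = 18.126 N.
Friction up the slope is f = μN = 0.33 × 18.126 = 5.982 N, so the net downslope force is 8.452 − 5.982 = 2.470 N and a = 2.470 / 2 = 1.2350 m/s².
Starting from rest over a distance of 9.5 m, v² = 2aL = 2 × 1.2350 × 9.5 = 23.4650, so v = 4.8441 m/s.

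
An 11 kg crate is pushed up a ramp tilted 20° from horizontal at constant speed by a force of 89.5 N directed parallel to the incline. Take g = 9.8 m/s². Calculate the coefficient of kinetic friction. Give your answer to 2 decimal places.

0.52

At constant speed ΣF = 0 along the incline. The applied 89.5 N acts up the slope; the weight component mg sin 20° = 36.870 N and kinetic friction μN both act down the slope.
So 89.5 = 36.870 + μ × 101.299, giving μ = (89.5 − 36.870) / 101.299 = 0.5196.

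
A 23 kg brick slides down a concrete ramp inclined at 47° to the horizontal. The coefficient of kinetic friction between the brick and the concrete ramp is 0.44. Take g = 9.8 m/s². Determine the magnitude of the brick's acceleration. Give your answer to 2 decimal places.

Resolving the weight along the incline: the component pulling the brick down the slope is mg sin 47° = 23 × 9.8 × 0.7314 = 164.858 N, and the normal force is N = mg cos 47° = 23 × 9.8 × 0.6820 = 153.723 N.
Kinetic friction acts up the slope with magnitude f = μN = 0.44 × 153.723 = 67.638 N.
Net force along the incline is 164.858 − 67.638 = 97.220 N, so a = 97.220 / 23 = 4.2270 m/s².

4.23 m/s²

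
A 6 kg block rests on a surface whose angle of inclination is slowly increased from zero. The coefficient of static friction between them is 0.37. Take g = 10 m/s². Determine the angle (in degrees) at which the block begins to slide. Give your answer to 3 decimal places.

20.304°

At the threshold of sliding, static friction is at its maximum μ_s N and exactly balances the weight component along the incline: mg sin θ = μ_s mg cos θ.
Hence tan θ = μ_s = 0.37, so θ = arctan(0.37) = 20.3045°.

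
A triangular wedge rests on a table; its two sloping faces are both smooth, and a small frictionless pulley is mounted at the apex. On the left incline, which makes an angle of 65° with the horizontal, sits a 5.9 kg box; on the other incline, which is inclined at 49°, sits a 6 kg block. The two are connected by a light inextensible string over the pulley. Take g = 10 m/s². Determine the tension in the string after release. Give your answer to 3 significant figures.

49.4 N

Resolve each weight along its own incline: the 5.9 kg mass has component 5.9 × 10 × sin 65° = 53.472 N down its slope, and the 6 kg mass has 6 × 10 × sin 49° = 45.283 N down its slope.
The 5.9 kg side's 53.472 N exceeds the other side's 45.283 N, so that mass slides down and the 6 kg mass slides up. Taking that direction as positive, Newton's second law for the whole system gives 53.472 − 45.283 = (5.9 + 6) a, so a = 8.189 / 11.9 = 0.6882 m/s².
For the 6 kg mass (up-slope positive): T − 45.283 = 6 × 0.6882, so T = 49.412 N.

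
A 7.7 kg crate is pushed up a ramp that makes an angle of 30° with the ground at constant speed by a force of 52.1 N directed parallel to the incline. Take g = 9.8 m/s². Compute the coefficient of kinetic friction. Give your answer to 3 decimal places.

0.220

At constant speed ΣF = 0 along the incline. The applied 52.1 N acts up the slope; the weight component mg sin 30° = 37.730 N and kinetic friction μN both act down the slope.
So 52.1 = 37.730 + μ × 65.350, giving μ = (52.1 − 37.730) / 65.350 = 0.2199.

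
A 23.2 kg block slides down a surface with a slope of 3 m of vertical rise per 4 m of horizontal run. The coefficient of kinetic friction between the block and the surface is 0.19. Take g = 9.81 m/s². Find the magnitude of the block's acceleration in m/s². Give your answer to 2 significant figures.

4.4 m/s²

Resolving the weight along the incline: the component pulling the block down the slope is mg sin 36.87° = 23.2 × 9.81 × 0.6000 = 136.555 N, and the normal force is N = mg cos 36.87° = 23.2 × 9.81 × 0.8000 = 182.074 N.
Kinetic friction acts up the slope with magnitude f = μN = 0.19 × 182.074 = 34.594 N.
Net force along the incline is 136.555 − 34.594 = 101.961 N, so a = 101.961 / 23.2 = 4.3949 m/s².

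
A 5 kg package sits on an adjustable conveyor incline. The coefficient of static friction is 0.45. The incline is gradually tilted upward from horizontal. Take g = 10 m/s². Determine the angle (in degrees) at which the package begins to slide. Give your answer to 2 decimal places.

24.23°

At the threshold of sliding, static friction is at its maximum μ_s N and exactly balances the weight component along the incline: mg sin θ = μ_s mg cos θ.
Hence tan θ = μ_s = 0.45, so θ = arctan(0.45) = 24.2277°.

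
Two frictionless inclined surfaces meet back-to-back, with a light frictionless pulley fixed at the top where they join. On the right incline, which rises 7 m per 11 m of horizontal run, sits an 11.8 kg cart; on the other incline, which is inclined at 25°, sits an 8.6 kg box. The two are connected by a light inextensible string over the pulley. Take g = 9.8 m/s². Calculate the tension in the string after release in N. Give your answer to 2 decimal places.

Resolve each weight along its own incline: the 11.8 kg mass has component 11.8 × 9.8 × sin 32.47° = 62.084 N down its slope, and the 8.6 kg mass has 8.6 × 9.8 × sin 25° = 35.618 N down its slope.
The 11.8 kg side's 62.084 N exceeds the other side's 35.618 N, so that mass slides down and the 8.6 kg mass slides up. Taking that direction as positive, Newton's second law for the whole system gives 62.084 − 35.618 = (11.8 + 8.6) a, so a = 26.466 / 20.4 = 1.2974 m/s².
For the 8.6 kg mass (up-slope positive): T − 35.618 = 8.6 × 1.2974, so T = 46.776 N.

46.78 N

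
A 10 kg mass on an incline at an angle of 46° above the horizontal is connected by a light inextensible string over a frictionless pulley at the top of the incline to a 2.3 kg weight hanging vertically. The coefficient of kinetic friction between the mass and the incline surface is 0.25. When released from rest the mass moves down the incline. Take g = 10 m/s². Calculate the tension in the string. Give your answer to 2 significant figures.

For the mass on the incline: the weight component along the slope is m₁g sin 46° = 10 × 10 × 0.7193 = 71.930 N and the normal force is N = m₁g cos 46° = 69.466 N.
Kinetic friction opposes the mass's motion down the incline: f = μN = 0.25 × 69.466 = 17.366 N acting up the slope.
Newton's second law for the mass (down-slope positive): 71.930 − 17.366 − T = 10 a. For the hanging weight (upward positive): T − 2.3 × 10 = 2.3 a.
Adding the two equations eliminates T: 31.564 = 12.3 a, so a = 2.5662 m/s².
Then from the hanging weight's equation, T = 2.3 × (10 + 2.5662) = 28.902 N.

29 N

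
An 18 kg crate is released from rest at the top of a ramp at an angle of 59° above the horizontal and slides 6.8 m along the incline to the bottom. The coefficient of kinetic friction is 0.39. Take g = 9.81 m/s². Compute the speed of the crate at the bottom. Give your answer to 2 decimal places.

9.36 m/s

The weight component along the incline is mg sin 59° = 151.359 N and the normal force is N = mg cos 59° = 90.945 N.
Friction up the slope is f = μN = 0.39 × 90.945 = 35.469 N, so the net downslope force is 151.359 − 35.469 = 115.890 N and a = 115.890 / 18 = 6.4383 m/s².
Starting from rest over a distance of 6.8 m, v² = 2aL = 2 × 6.4383 × 6.8 = 87.5609, so v = 9.3574 m/s.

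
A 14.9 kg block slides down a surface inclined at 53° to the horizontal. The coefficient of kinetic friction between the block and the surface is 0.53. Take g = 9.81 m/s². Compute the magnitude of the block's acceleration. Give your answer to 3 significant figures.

4.71 m/s²

Resolving the weight along the incline: the component pulling the block down the slope is mg sin 53° = 14.9 × 9.81 × 0.7986 = 116.731 N, and the normal force is N = mg cos 53° = 14.9 × 9.81 × 0.6018 = 87.965 N.
Kinetic friction acts up the slope with magnitude f = μN = 0.53 × 87.965 = 46.621 N.
Net force along the incline is 116.731 − 46.621 = 70.110 N, so a = 70.110 / 14.9 = 4.7054 m/s².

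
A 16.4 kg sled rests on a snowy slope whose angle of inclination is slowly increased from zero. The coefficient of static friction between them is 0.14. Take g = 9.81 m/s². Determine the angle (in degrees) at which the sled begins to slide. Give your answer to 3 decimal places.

At the threshold of sliding, static friction is at its maximum μ_s N and exactly balances the weight component along the incline: mg sin θ = μ_s mg cos θ.
Hence tan θ = μ_s = 0.14, so θ = arctan(0.14) = 7.9696°.

7.970°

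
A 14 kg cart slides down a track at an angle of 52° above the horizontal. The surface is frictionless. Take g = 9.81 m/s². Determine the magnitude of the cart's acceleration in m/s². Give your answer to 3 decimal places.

Resolving the weight along the incline: the component pulling the cart down the slope is mg sin 52° = 14 × 9.81 × 0.7880 = 108.224 N, and the normal force is N = mg cos 52° = 14 × 9.81 × 0.6157 = 84.560 N.
With no friction the net force along the incline is 108.224 N, so a = g sin 52° = 108.224 / 14 = 7.7303 m/s².

7.730 m/s²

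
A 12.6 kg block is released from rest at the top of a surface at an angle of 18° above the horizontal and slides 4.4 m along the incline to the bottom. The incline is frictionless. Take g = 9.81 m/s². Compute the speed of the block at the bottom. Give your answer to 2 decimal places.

The weight component along the incline is mg sin 18° = 38.196 N and the normal force is N = mg cos 18° = 117.556 N.
With no friction, a = g sin 18° = 3.0315 m/s².
Starting from rest over a distance of 4.4 m, v² = 2aL = 2 × 3.0315 × 4.4 = 26.6772, so v = 5.1650 m/s.

5.16 m/s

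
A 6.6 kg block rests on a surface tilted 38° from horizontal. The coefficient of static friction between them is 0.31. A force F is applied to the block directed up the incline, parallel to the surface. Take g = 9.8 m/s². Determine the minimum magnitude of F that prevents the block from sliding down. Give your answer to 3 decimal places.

The normal force is N = mg cos 38° = 50.969 N. With F at its minimum the block is on the verge of sliding down, so static friction is at its maximum μ_s N = 0.31 × 50.969 = 15.800 N and acts up the slope.
Equilibrium along the incline: F + μ_s N = mg sin 38°, so F = 39.821 − 15.800 = 24.021 N.

24.021 N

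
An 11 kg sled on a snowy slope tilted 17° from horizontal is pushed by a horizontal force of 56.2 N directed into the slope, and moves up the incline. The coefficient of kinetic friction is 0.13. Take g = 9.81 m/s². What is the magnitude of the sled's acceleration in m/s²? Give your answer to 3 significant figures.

The horizontal push has components F cos 17° = 56.2 × 0.9563 = 53.744 N up the incline and F sin 17° = 56.2 × 0.2924 = 16.433 N pressing into the surface.
The normal force is therefore N = mg cos 17° + F sin 17° = 103.194 + 16.433 = 119.627 N, and kinetic friction down the slope is μN = 0.13 × 119.627 = 15.552 N.
Along the incline: F cos 17° − mg sin 17° − μN = ma, so 53.744 − 31.553 − 15.552 = 11 a, giving a = 0.6035 m/s².

0.604 m/s²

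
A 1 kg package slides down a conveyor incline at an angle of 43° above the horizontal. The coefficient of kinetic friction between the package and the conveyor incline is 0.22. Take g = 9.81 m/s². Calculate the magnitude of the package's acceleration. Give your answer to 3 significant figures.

Resolving the weight along the incline: the component pulling the package down the slope is mg sin 43° = 1 × 9.81 × 0.6820 = 6.690 N, and the normal force is N = mg cos 43° = 1 × 9.81 × 0.7314 = 7.175 N.
Kinetic friction acts up the slope with magnitude f = μN = 0.22 × 7.175 = 1.579 N.
Net force along the incline is 6.690 − 1.579 = 5.111 N, so a = 5.111 / 1 = 5.1110 m/s².

5.11 m/s²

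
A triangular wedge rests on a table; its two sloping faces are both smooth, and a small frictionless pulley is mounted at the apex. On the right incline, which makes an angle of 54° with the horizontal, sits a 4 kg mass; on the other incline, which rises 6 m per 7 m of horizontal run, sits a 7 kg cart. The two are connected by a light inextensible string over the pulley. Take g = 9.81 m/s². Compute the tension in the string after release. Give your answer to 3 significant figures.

36.5 N

Resolve each weight along its own incline: the 4 kg mass has component 4 × 9.81 × sin 54° = 31.746 N down its slope, and the 7 kg mass has 7 × 9.81 × sin 40.60° = 44.690 N down its slope.
The 7 kg side's 44.690 N exceeds the other side's 31.746 N, so that mass slides down and the 4 kg mass slides up. Taking that direction as positive, Newton's second law for the whole system gives 44.690 − 31.746 = (4 + 7) a, so a = 12.944 / 11 = 1.1767 m/s².
For the 4 kg mass (up-slope positive): T − 31.746 = 4 × 1.1767, so T = 36.453 N.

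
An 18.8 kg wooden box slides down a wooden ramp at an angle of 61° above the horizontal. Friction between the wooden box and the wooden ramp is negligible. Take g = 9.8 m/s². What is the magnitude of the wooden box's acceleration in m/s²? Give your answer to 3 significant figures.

Resolving the weight along the incline: the component pulling the wooden box down the slope is mg sin 61° = 18.8 × 9.8 × 0.8746 = 161.136 N, and the normal force is N = mg cos 61° = 18.8 × 9.8 × 0.4848 = 89.320 N.
With no friction the net force along the incline is 161.136 N, so a = g sin 61° = 161.136 / 18.8 = 8.5711 m/s².

8.57 m/s²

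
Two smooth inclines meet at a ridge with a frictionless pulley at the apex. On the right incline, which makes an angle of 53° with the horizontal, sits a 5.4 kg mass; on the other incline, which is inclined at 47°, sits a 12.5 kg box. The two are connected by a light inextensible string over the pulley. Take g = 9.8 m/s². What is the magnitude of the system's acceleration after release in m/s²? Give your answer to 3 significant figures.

2.64 m/s²

Resolve each weight along its own incline: the 5.4 kg mass has component 5.4 × 9.8 × sin 53° = 42.264 N down its slope, and the 12.5 kg mass has 12.5 × 9.8 × sin 47° = 89.591 N down its slope.
The 12.5 kg side's 89.591 N exceeds the other side's 42.264 N, so that mass slides down and the 5.4 kg mass slides up. Taking that direction as positive, Newton's second law for the whole system gives 89.591 − 42.264 = (5.4 + 12.5) a, so a = 47.327 / 17.9 = 2.6440 m/s².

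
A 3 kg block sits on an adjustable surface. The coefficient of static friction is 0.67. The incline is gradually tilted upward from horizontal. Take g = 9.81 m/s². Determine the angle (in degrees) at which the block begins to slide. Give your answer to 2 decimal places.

At the threshold of sliding, static friction is at its maximum μ_s N and exactly balances the weight component along the incline: mg sin θ = μ_s mg cos θ.
Hence tan θ = μ_s = 0.67, so θ = arctan(0.67) = 33.8221°.

33.82°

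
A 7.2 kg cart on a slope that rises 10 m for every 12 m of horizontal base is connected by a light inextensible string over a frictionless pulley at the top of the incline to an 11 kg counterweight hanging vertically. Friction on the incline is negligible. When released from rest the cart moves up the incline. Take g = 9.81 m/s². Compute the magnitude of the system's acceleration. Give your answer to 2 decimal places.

For the cart on the incline: the weight component along the slope is m₁g sin 39.81° = 7.2 × 9.81 × 0.6402 = 45.219 N and the normal force is N = m₁g cos 39.81° = 54.261 N.
Newton's second law for the cart (up-slope positive): T − 45.219 = 7.2 a. For the hanging counterweight (downward positive): 11 × 9.81 − T = 11 a.
Adding the two equations eliminates T: 62.691 = 18.2 a, so a = 3.4446 m/s².

3.44 m/s²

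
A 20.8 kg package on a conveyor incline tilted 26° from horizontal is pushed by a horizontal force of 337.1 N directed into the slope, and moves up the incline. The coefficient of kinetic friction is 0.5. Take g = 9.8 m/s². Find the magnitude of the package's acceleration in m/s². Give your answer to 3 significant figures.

2.31 m/s²

The horizontal push has components F cos 26° = 337.1 × 0.8988 = 302.985 N up the incline and F sin 26° = 337.1 × 0.4384 = 147.785 N pressing into the surface.
The normal force is therefore N = mg cos 26° + F sin 26° = 183.211 + 147.785 = 330.996 N, and kinetic friction down the slope is μN = 0.5 × 330.996 = 165.498 N.
Along the incline: F cos 26° − mg sin 26° − μN = ma, so 302.985 − 89.363 − 165.498 = 20.8 a, giving a = 2.3137 m/s².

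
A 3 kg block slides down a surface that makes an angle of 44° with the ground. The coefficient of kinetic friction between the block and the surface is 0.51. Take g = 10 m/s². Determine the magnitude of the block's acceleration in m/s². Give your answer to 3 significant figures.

Resolving the weight along the incline: the component pulling the block down the slope is mg sin 44° = 3 × 10 × 0.6947 = 20.841 N, and the normal force is N = mg cos 44° = 3 × 10 × 0.7193 = 21.579 N.
Kinetic friction acts up the slope with magnitude f = μN = 0.51 × 21.579 = 11.005 N.
Net force along the incline is 20.841 − 11.005 = 9.836 N, so a = 9.836 / 3 = 3.2787 m/s².

3.28 m/s²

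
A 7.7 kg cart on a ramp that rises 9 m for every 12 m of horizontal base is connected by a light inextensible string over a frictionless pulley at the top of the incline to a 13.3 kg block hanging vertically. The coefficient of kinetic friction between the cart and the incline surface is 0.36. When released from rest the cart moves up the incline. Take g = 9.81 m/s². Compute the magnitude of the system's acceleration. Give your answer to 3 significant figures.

3.02 m/s²

For the cart on the incline: the weight component along the slope is m₁g sin 36.87° = 7.7 × 9.81 × 0.6000 = 45.322 N and the normal force is N = m₁g cos 36.87° = 60.430 N.
Kinetic friction opposes the cart's motion up the incline: f = μN = 0.36 × 60.430 = 21.755 N acting down the slope.
Newton's second law for the cart (up-slope positive): T − 45.322 − 21.755 = 7.7 a. For the hanging block (downward positive): 13.3 × 9.81 − T = 13.3 a.
Adding the two equations eliminates T: 63.396 = 21 a, so a = 3.0189 m/s².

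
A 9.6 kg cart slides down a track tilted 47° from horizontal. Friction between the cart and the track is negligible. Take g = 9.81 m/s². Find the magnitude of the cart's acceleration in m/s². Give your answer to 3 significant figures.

Resolving the weight along the incline: the component pulling the cart down the slope is mg sin 47° = 9.6 × 9.81 × 0.7314 = 68.880 N, and the normal force is N = mg cos 47° = 9.6 × 9.81 × 0.6820 = 64.228 N.
With no friction the net force along the incline is 68.880 N, so a = g sin 47° = 68.880 / 9.6 = 7.1750 m/s².

7.17 m/s²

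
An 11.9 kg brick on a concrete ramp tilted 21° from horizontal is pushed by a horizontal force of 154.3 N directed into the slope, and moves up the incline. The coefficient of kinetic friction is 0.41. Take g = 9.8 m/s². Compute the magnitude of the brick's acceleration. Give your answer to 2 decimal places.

2.94 m/s²

The horizontal push has components F cos 21° = 154.3 × 0.9336 = 144.054 N up the incline and F sin 21° = 154.3 × 0.3584 = 55.301 N pressing into the surface.
The normal force is therefore N = mg cos 21° + F sin 21° = 108.876 + 55.301 = 164.177 N, and kinetic friction down the slope is μN = 0.41 × 164.177 = 67.313 N.
Along the incline: F cos 21° − mg sin 21° − μN = ma, so 144.054 − 41.797 − 67.313 = 11.9 a, giving a = 2.9365 m/s².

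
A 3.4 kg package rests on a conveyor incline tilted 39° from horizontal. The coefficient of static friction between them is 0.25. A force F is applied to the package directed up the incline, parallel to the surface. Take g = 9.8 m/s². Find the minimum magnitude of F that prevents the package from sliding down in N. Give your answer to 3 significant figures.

14.5 N

The normal force is N = mg cos 39° = 25.895 N. With F at its minimum the package is on the verge of sliding down, so static friction is at its maximum μ_s N = 0.25 × 25.895 = 6.474 N and acts up the slope.
Equilibrium along the incline: F + μ_s N = mg sin 39°, so F = 20.969 − 6.474 = 14.495 N.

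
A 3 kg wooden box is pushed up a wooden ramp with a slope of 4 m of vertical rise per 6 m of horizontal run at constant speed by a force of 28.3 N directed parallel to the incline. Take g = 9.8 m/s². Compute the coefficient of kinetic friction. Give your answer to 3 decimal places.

0.490

At constant speed ΣF = 0 along the incline. The applied 28.3 N acts up the slope; the weight component mg sin 33.69° = 16.308 N and kinetic friction μN both act down the slope.
So 28.3 = 16.308 + μ × 24.462, giving μ = (28.3 − 16.308) / 24.462 = 0.4902.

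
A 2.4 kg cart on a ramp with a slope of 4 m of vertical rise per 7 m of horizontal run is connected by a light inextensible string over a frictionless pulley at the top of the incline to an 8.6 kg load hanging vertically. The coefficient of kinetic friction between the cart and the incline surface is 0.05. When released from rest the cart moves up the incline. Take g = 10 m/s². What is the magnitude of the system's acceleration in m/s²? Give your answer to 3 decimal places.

For the cart on the incline: the weight component along the slope is m₁g sin 29.74° = 2.4 × 10 × 0.4961 = 11.906 N and the normal force is N = m₁g cos 29.74° = 20.838 N.
Kinetic friction opposes the cart's motion up the incline: f = μN = 0.05 × 20.838 = 1.042 N acting down the slope.
Newton's second law for the cart (up-slope positive): T − 11.906 − 1.042 = 2.4 a. For the hanging load (downward positive): 8.6 × 10 − T = 8.6 a.
Adding the two equations eliminates T: 73.052 = 11 a, so a = 6.6411 m/s².

6.641 m/s²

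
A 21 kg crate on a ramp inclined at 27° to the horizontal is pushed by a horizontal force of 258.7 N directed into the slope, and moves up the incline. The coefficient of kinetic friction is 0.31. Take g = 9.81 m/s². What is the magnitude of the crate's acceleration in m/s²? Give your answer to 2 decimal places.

The horizontal push has components F cos 27° = 258.7 × 0.8910 = 230.502 N up the incline and F sin 27° = 258.7 × 0.4540 = 117.450 N pressing into the surface.
The normal force is therefore N = mg cos 27° + F sin 27° = 183.555 + 117.450 = 301.005 N, and kinetic friction down the slope is μN = 0.31 × 301.005 = 93.312 N.
Along the incline: F cos 27° − mg sin 27° − μN = ma, so 230.502 − 93.529 − 93.312 = 21 a, giving a = 2.0791 m/s².

2.08 m/s²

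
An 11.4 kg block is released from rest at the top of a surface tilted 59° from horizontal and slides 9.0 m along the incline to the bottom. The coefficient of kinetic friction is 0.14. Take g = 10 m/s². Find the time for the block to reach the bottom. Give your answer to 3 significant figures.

1.51 s

The weight component along the incline is mg sin 59° = 97.717 N and the normal force is N = mg cos 59° = 58.714 N.
Friction up the slope is f = μN = 0.14 × 58.714 = 8.220 N, so the net downslope force is 97.717 − 8.220 = 89.497 N and a = 89.497 / 11.4 = 7.8506 m/s².
Starting from rest, L = ½at², so t = √(2L/a) = √(2 × 9.0 / 7.8506) = 1.5142 s.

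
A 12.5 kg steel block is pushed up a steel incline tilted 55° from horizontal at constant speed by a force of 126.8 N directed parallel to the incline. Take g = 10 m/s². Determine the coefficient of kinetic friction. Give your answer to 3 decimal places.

0.340

At constant speed ΣF = 0 along the incline. The applied 126.8 N acts up the slope; the weight component mg sin 55° = 102.394 N and kinetic friction μN both act down the slope.
So 126.8 = 102.394 + μ × 71.697, giving μ = (126.8 − 102.394) / 71.697 = 0.3404.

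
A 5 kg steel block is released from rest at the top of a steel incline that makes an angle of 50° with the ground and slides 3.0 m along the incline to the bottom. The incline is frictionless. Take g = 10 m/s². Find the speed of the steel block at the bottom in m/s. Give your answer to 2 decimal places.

6.78 m/s

The weight component along the incline is mg sin 50° = 38.302 N and the normal force is N = mg cos 50° = 32.139 N.
With no friction, a = g sin 50° = 7.6604 m/s².
Starting from rest over a distance of 3.0 m, v² = 2aL = 2 × 7.6604 × 3.0 = 45.9624, so v = 6.7796 m/s.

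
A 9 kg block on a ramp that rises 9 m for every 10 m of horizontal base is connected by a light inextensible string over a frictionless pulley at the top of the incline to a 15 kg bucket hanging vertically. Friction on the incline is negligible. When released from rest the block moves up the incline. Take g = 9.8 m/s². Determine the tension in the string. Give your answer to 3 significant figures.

92.0 N

For the block on the incline: the weight component along the slope is m₁g sin 41.99° = 9 × 9.8 × 0.6690 = 59.006 N and the normal force is N = m₁g cos 41.99° = 65.559 N.
Newton's second law for the block (up-slope positive): T − 59.006 = 9 a. For the hanging bucket (downward positive): 15 × 9.8 − T = 15 a.
Adding the two equations eliminates T: 87.994 = 24 a, so a = 3.6664 m/s².
Then from the hanging bucket's equation, T = 15 × (9.8 − 3.6664) = 92.004 N.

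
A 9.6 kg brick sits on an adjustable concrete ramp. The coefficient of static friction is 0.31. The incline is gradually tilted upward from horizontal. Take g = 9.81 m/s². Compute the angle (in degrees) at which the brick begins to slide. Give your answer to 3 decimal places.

At the threshold of sliding, static friction is at its maximum μ_s N and exactly balances the weight component along the incline: mg sin θ = μ_s mg cos θ.
Hence tan θ = μ_s = 0.31, so θ = arctan(0.31) = 17.2234°.

17.223°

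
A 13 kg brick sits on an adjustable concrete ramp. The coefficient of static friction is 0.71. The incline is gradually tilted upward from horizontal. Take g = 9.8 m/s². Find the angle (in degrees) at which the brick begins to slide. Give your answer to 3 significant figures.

35.4°

At the threshold of sliding, static friction is at its maximum μ_s N and exactly balances the weight component along the incline: mg sin θ = μ_s mg cos θ.
Hence tan θ = μ_s = 0.71, so θ = arctan(0.71) = 35.3748°.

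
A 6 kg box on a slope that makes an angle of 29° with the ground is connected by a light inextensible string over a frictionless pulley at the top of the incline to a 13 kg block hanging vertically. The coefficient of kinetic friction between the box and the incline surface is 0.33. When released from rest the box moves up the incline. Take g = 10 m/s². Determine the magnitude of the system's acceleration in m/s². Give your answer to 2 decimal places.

For the box on the incline: the weight component along the slope is m₁g sin 29° = 6 × 10 × 0.4848 = 29.088 N and the normal force is N = m₁g cos 29° = 52.477 N.
Kinetic friction opposes the box's motion up the incline: f = μN = 0.33 × 52.477 = 17.317 N acting down the slope.
Newton's second law for the box (up-slope positive): T − 29.088 − 17.317 = 6 a. For the hanging block (downward positive): 13 × 10 − T = 13 a.
Adding the two equations eliminates T: 83.595 = 19 a, so a = 4.3997 m/s².

4.40 m/s²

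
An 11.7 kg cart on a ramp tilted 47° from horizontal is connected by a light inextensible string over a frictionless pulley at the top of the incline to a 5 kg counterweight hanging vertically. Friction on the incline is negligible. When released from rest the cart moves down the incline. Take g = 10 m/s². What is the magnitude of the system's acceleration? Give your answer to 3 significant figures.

For the cart on the incline: the weight component along the slope is m₁g sin 47° = 11.7 × 10 × 0.7314 = 85.574 N and the normal force is N = m₁g cos 47° = 79.794 N.
Newton's second law for the cart (down-slope positive): 85.574 − T = 11.7 a. For the hanging counterweight (upward positive): T − 5 × 10 = 5 a.
Adding the two equations eliminates T: 35.574 = 16.7 a, so a = 2.1302 m/s².

2.13 m/s²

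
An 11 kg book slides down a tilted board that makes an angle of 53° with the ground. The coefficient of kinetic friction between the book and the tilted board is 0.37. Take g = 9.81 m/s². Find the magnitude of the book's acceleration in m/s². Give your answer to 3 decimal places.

5.650 m/s²

Resolving the weight along the incline: the component pulling the book down the slope is mg sin 53° = 11 × 9.81 × 0.7986 = 86.177 N, and the normal force is N = mg cos 53° = 11 × 9.81 × 0.6018 = 64.940 N.
Kinetic friction acts up the slope with magnitude f = μN = 0.37 × 64.940 = 24.028 N.
Net force along the incline is 86.177 − 24.028 = 62.149 N, so a = 62.149 / 11 = 5.6499 m/s².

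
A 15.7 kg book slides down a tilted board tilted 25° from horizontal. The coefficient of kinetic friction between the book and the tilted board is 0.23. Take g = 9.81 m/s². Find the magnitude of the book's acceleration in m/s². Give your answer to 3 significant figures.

2.10 m/s²

Resolving the weight along the incline: the component pulling the book down the slope is mg sin 25° = 15.7 × 9.81 × 0.4226 = 65.088 N, and the normal force is N = mg cos 25° = 15.7 × 9.81 × 0.9063 = 139.586 N.
Kinetic friction acts up the slope with magnitude f = μN = 0.23 × 139.586 = 32.105 N.
Net force along the incline is 65.088 − 32.105 = 32.983 N, so a = 32.983 / 15.7 = 2.1008 m/s².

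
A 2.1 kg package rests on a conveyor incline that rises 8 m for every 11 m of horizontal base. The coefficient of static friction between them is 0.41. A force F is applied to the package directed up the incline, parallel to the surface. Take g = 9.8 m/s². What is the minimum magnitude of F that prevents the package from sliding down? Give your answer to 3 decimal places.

The normal force is N = mg cos 36.03° = 16.644 N. With F at its minimum the package is on the verge of sliding down, so static friction is at its maximum μ_s N = 0.41 × 16.644 = 6.824 N and acts up the slope.
Equilibrium along the incline: F + μ_s N = mg sin 36.03°, so F = 12.105 − 6.824 = 5.281 N.

5.281 N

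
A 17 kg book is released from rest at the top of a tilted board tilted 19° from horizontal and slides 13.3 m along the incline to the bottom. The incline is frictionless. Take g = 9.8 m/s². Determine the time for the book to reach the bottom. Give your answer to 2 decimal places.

The weight component along the incline is mg sin 19° = 54.240 N and the normal force is N = mg cos 19° = 157.523 N.
With no friction, a = g sin 19° = 3.1906 m/s².
Starting from rest, L = ½at², so t = √(2L/a) = √(2 × 13.3 / 3.1906) = 2.8874 s.

2.89 s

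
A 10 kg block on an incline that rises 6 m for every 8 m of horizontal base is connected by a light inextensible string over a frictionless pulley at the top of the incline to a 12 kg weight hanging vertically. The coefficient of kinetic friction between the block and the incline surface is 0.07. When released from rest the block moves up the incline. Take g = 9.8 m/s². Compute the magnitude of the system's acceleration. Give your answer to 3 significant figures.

2.42 m/s²

For the block on the incline: the weight component along the slope is m₁g sin 36.87° = 10 × 9.8 × 0.6000 = 58.800 N and the normal force is N = m₁g cos 36.87° = 78.400 N.
Kinetic friction opposes the block's motion up the incline: f = μN = 0.07 × 78.400 = 5.488 N acting down the slope.
Newton's second law for the block (up-slope positive): T − 58.800 − 5.488 = 10 a. For the hanging weight (downward positive): 12 × 9.8 − T = 12 a.
Adding the two equations eliminates T: 53.312 = 22 a, so a = 2.4233 m/s².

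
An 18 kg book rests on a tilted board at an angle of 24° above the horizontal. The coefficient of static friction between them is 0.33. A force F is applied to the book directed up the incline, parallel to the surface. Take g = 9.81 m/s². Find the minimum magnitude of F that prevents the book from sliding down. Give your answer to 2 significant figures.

19 N

The normal force is N = mg cos 24° = 161.314 N. With F at its minimum the book is on the verge of sliding down, so static friction is at its maximum μ_s N = 0.33 × 161.314 = 53.234 N and acts up the slope.
Equilibrium along the incline: F + μ_s N = mg sin 24°, so F = 71.822 − 53.234 = 18.588 N.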